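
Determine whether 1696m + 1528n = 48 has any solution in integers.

yes

gcd(1696, 1528):
  1696 = 1·1528 + 168
  1528 = 9·168 + 16
  168 = 10·16 + 8
  16 = 2·8
so gcd(1696, 1528) = 8.
8 divides 48, so integer solutions exist.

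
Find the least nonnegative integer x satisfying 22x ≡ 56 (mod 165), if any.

gcd(165, 22):
  165 = 7·22 + 11
  22 = 2·11
so gcd(165, 22) = 11.
11 does not divide 56, so the congruence has no solution.

no solution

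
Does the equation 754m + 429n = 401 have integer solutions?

gcd(754, 429) = 13  (754 = 1×429 + 325, 429 = 1×325 + 104, 325 = 3×104 + 13, 104 = 8×13).
13 does not divide 401 (remainder 11), so no integer solutions.

no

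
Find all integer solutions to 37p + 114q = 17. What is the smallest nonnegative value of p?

59

gcd(114, 37) = 1.
1 divides 17, so solutions exist.
By Bézout, 37·(37) + 114·(-12) = 1.
Scale by 17/1 = 17: (p₀, q₀) = (629, -204).
General solution: p = 629 + 114t, q = -204 - 37t for integer t.
p ≥ 0: smallest is 629 mod 114 = 59 (at t = -5), with q = -19.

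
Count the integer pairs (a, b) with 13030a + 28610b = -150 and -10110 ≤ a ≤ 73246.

gcd(28610, 13030) = 10  (28610 = 2·13030 + 2550, 13030 = 5·2550 + 280, 2550 = 9·280 + 30, 280 = 9·30 + 10, 30 = 3·10).
Back-substituting, 13030·(920) + 28610·(-419) = 10.
Scale by -15: particular solution (-13800, 6285); reduce a mod 2861: (505, -230).
General solution: a = 505 + 2861t, b = -230 - 1303t for integer t.
-10110 ≤ 505 + 2861t ≤ 73246 gives t ∈ [-3, 25], which is 29 values.

29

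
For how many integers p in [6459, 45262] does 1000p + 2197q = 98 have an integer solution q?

17

gcd(2197, 1000) = 1  (2197 = 2·1000 + 197, 1000 = 5·197 + 15, 197 = 13·15 + 2, 15 = 7·2 + 1, 2 = 2·1).
Back-substituting, 1000·(1026) + 2197·(-467) = 1.
Scale by 98: particular solution (100548, -45766); reduce p mod 2197: (1683, -766).
General solution: p = 1683 + 2197t, q = -766 - 1000t for integer t.
6459 ≤ 1683 + 2197t ≤ 45262 gives t ∈ [3, 19], which is 17 values.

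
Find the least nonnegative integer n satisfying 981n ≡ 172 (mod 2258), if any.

1494

gcd(2258, 981) = 1  (2258 = 2*981 + 296, 981 = 3*296 + 93, 296 = 3*93 + 17, 93 = 5*17 + 8, 17 = 2*8 + 1, 8 = 8*1).
1 divides 172, so solutions exist.
Back-substituting, 981*(-267) + 2258*(116) = 1.
So 981*(-267) ≡ 1 (mod 2258); multiply by 172: n ≡ -45924 (mod 2258).
Smallest nonnegative: n = -45924 mod 2258 = 1494.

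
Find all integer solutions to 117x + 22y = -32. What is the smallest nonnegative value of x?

gcd(117, 22) = 1.
1 divides -32, so solutions exist.
By Bézout, 117*(-3) + 22*(16) = 1.
Scale by -32/1 = -32: (x₀, y₀) = (96, -512).
General solution: x = 96 + 22t, y = -512 - 117t for integer t.
x ≥ 0: smallest is 96 mod 22 = 8 (at t = -4), with y = -44.

8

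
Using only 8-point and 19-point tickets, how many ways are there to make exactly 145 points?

1

Need nonnegative integers with 8j + 19k = 145.
gcd(8, 19) = 1, and 8·(-7) + 19·(3) = 1.
So (j₀, k₀) = (-1015, 435); general j = -1015 + 19t, k = 435 - 8t.
j ≥ 0 ⇒ t ≥ 54; k ≥ 0 ⇒ t ≤ 54. That's 1 value of t.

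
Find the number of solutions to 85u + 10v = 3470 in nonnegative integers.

21

gcd(85, 10) = 5.
By Bézout, 85*(1) + 10*(-8) = 5.
One solution: (0, 347).
General: u = 0 + 2t, v = 347 - 17t.
u ≥ 0 ⇒ t ≥ 0; v ≥ 0 ⇒ t ≤ 20. So t ∈ [0, 20]: 21 solutions.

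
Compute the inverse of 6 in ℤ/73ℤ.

gcd(73, 6):
  73 = 12·6 + 1
  6 = 6·1
so gcd(73, 6) = 1.
Back-substitute for Bézout coefficients:
  1 = 73 - 12·6
  ... = 6·(-12) + 73·(1)
So 6·-12 ≡ 1 (mod 73), and -12 mod 73 = 61.

61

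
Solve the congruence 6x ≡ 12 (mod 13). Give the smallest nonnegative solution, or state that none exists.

gcd(13, 6) = 1  (13 = 2*6 + 1, 6 = 6*1).
1 divides 12, so solutions exist.
Back-substituting, 6*(-2) + 13*(1) = 1.
So 6*(-2) ≡ 1 (mod 13); multiply by 12: x ≡ -24 (mod 13).
Smallest nonnegative: x = -24 mod 13 = 2.

2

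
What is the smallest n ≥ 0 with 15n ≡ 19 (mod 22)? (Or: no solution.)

13

gcd(22, 15) = 1.
1 divides 19, so solutions exist.
By Bézout, 15×(3) + 22×(-2) = 1.
So 15×(3) ≡ 1 (mod 22); multiply by 19: n ≡ 57 (mod 22).
Smallest nonnegative: n = 57 mod 22 = 13.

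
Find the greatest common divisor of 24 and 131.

1

gcd(131, 24) = 1  (131 = 5*24 + 11, 24 = 2*11 + 2, 11 = 5*2 + 1, 2 = 2*1).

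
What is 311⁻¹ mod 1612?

gcd(1612, 311) = 1.
By Bézout, 311·(311) + 1612·(-60) = 1.
So 311·311 ≡ 1 (mod 1612), and 311 mod 1612 = 311.

311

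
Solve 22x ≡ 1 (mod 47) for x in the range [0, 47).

gcd(47, 22) = 1  (47 = 2*22 + 3, 22 = 7*3 + 1, 3 = 3*1).
Back-substituting, 22*(15) + 47*(-7) = 1.
So 22*15 ≡ 1 (mod 47), and 15 mod 47 = 15.

15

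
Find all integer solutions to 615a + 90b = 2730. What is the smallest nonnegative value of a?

4

gcd(615, 90) = 15.
15 divides 2730, so solutions exist.
By Bézout, 615×(-1) + 90×(7) = 15.
Scale by 2730/15 = 182: (a₀, b₀) = (-182, 1274).
General solution: a = -182 + 6t, b = 1274 - 41t for integer t.
a ≥ 0: smallest is -182 mod 6 = 4 (at t = 31), with b = 3.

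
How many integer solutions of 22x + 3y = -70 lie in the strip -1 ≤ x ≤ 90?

31

gcd(22, 3) = 1  (22 = 7×3 + 1, 3 = 3×1).
Back-substituting, 22×(1) + 3×(-7) = 1.
Scale by -70: particular solution (-70, 490); reduce x mod 3: (2, -38).
General solution: x = 2 + 3t, y = -38 - 22t for integer t.
-1 ≤ 2 + 3t ≤ 90 gives t ∈ [-1, 29], which is 31 values.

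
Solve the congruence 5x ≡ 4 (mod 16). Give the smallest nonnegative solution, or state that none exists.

4

gcd(16, 5) = 1.
1 divides 4, so solutions exist.
By Bézout, 5×(-3) + 16×(1) = 1.
So 5×(-3) ≡ 1 (mod 16); multiply by 4: x ≡ -12 (mod 16).
Smallest nonnegative: x = -12 mod 16 = 4.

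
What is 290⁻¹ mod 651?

110

gcd(651, 290):
  651 = 2·290 + 71
  290 = 4·71 + 6
  71 = 11·6 + 5
  6 = 1·5 + 1
  5 = 5·1
so gcd(651, 290) = 1.
Back-substitute for Bézout coefficients:
  1 = 6 - 1·5
  ... = 290·(110) + 651·(-49)
So 290·110 ≡ 1 (mod 651), and 110 mod 651 = 110.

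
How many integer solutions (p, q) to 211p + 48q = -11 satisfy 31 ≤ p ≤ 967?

gcd(211, 48) = 1  (211 = 4*48 + 19, 48 = 2*19 + 10, 19 = 1*10 + 9, 10 = 1*9 + 1, 9 = 9*1).
Back-substituting, 211*(-5) + 48*(22) = 1.
Scale by -11: particular solution (55, -242); reduce p mod 48: (7, -31).
General solution: p = 7 + 48t, q = -31 - 211t for integer t.
31 ≤ 7 + 48t ≤ 967 gives t ∈ [1, 20], which is 20 values.

20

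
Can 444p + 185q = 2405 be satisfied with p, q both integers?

yes

gcd(444, 185):
  444 = 2*185 + 74
  185 = 2*74 + 37
  74 = 2*37
so gcd(444, 185) = 37.
37 divides 2405, so integer solutions exist.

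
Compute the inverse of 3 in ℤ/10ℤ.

gcd(10, 3) = 1.
By Bézout, 3×(-3) + 10×(1) = 1.
So 3×-3 ≡ 1 (mod 10), and -3 mod 10 = 7.

7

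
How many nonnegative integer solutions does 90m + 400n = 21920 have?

6

gcd(400, 90) = 10  (400 = 4·90 + 40, 90 = 2·40 + 10, 40 = 4·10).
Back-substituting, 90·(9) + 400·(-2) = 10.
Scale by 2192: one solution is (19728, -4384). Reduce m mod 40: (8, 53).
General: m = 8 + 40t, n = 53 - 9t.
m ≥ 0 ⇒ t ≥ 0; n ≥ 0 ⇒ t ≤ 5. So t ∈ [0, 5]: 6 solutions.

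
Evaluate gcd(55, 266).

gcd(266, 55):
  266 = 4·55 + 46
  55 = 1·46 + 9
  46 = 5·9 + 1
  9 = 9·1
so gcd(266, 55) = 1.

1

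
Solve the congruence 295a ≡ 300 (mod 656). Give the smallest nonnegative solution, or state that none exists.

468

gcd(656, 295) = 1  (656 = 2×295 + 66, 295 = 4×66 + 31, 66 = 2×31 + 4, 31 = 7×4 + 3, 4 = 1×3 + 1, 3 = 3×1).
1 divides 300, so solutions exist.
Back-substituting, 295×(-169) + 656×(76) = 1.
So 295×(-169) ≡ 1 (mod 656); multiply by 300: a ≡ -50700 (mod 656).
Smallest nonnegative: a = -50700 mod 656 = 468.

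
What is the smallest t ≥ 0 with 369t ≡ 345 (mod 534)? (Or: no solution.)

gcd(534, 369):
  534 = 1*369 + 165
  369 = 2*165 + 39
  165 = 4*39 + 9
  39 = 4*9 + 3
  9 = 3*3
so gcd(534, 369) = 3.
3 divides 345, so solutions exist.
Back-substitute for Bézout coefficients:
  3 = 39 - 4*9
  ... = 369*(55) + 534*(-38)
So 369*(55) ≡ 3 (mod 534); multiply by 115: t ≡ 6325 (mod 178).
Smallest nonnegative: t = 6325 mod 178 = 95.

95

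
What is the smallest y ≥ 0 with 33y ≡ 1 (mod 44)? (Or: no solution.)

no solution

gcd(44, 33):
  44 = 1×33 + 11
  33 = 3×11
so gcd(44, 33) = 11.
11 does not divide 1, so the congruence has no solution.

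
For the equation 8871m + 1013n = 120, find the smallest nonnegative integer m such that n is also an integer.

296

gcd(8871, 1013) = 1.
1 divides 120, so solutions exist.
By Bézout, 8871×(70) + 1013×(-613) = 1.
Scale by 120/1 = 120: (m₀, n₀) = (8400, -73560).
General solution: m = 8400 + 1013t, n = -73560 - 8871t for integer t.
m ≥ 0: smallest is 8400 mod 1013 = 296 (at t = -8), with n = -2592.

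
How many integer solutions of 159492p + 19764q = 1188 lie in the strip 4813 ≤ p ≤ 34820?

18

gcd(159492, 19764):
  159492 = 8·19764 + 1380
  19764 = 14·1380 + 444
  1380 = 3·444 + 48
  444 = 9·48 + 12
  48 = 4·12
so gcd(159492, 19764) = 12.
Back-substitute for Bézout coefficients:
  12 = 444 - 9·48
  ... = 159492·(-401) + 19764·(3236)
Scale by 99: particular solution (-39699, 320364); reduce p mod 1647: (1476, -11911).
General solution: p = 1476 + 1647t, q = -11911 - 13291t for integer t.
4813 ≤ 1476 + 1647t ≤ 34820 gives t ∈ [3, 20], which is 18 values.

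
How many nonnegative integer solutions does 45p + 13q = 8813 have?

gcd(45, 13):
  45 = 3×13 + 6
  13 = 2×6 + 1
  6 = 6×1
so gcd(45, 13) = 1.
Back-substitute for Bézout coefficients:
  1 = 13 - 2×6
  ... = 45×(-2) + 13×(7)
Scale by 8813: one solution is (-17626, 61691). Reduce p mod 13: (2, 671).
General: p = 2 + 13t, q = 671 - 45t.
p ≥ 0 ⇒ t ≥ 0; q ≥ 0 ⇒ t ≤ 14. So t ∈ [0, 14]: 15 solutions.

15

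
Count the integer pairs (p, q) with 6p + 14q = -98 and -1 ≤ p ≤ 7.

2

gcd(14, 6) = 2.
By Bézout, 6·(-2) + 14·(1) = 2.
Particular solution: (0, -7).
General solution: p = 0 + 7t, q = -7 - 3t for integer t.
-1 ≤ 0 + 7t ≤ 7 gives t ∈ [0, 1], which is 2 values.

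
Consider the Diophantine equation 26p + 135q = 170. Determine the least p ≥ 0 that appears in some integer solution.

gcd(135, 26) = 1.
1 divides 170, so solutions exist.
By Bézout, 26*(26) + 135*(-5) = 1.
Scale by 170/1 = 170: (p₀, q₀) = (4420, -850).
General solution: p = 4420 + 135t, q = -850 - 26t for integer t.
p ≥ 0: smallest is 4420 mod 135 = 100 (at t = -32), with q = -18.

100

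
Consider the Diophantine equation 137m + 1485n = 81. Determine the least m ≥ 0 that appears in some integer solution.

gcd(1485, 137) = 1  (1485 = 10×137 + 115, 137 = 1×115 + 22, 115 = 5×22 + 5, 22 = 4×5 + 2, 5 = 2×2 + 1, 2 = 2×1).
1 divides 81, so solutions exist.
Back-substituting, 137×(-607) + 1485×(56) = 1.
Scale by 81/1 = 81: (m₀, n₀) = (-49167, 4536).
General solution: m = -49167 + 1485t, n = 4536 - 137t for integer t.
m ≥ 0: smallest is -49167 mod 1485 = 1323 (at t = 34), with n = -122.

1323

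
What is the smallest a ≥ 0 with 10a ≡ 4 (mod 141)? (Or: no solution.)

gcd(141, 10):
  141 = 14·10 + 1
  10 = 10·1
so gcd(141, 10) = 1.
1 divides 4, so solutions exist.
Back-substitute for Bézout coefficients:
  1 = 141 - 14·10
  ... = 10·(-14) + 141·(1)
So 10·(-14) ≡ 1 (mod 141); multiply by 4: a ≡ -56 (mod 141).
Smallest nonnegative: a = -56 mod 141 = 85.

85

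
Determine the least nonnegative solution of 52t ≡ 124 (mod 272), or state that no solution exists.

gcd(272, 52):
  272 = 5·52 + 12
  52 = 4·12 + 4
  12 = 3·4
so gcd(272, 52) = 4.
4 divides 124, so solutions exist.
Back-substitute for Bézout coefficients:
  4 = 52 - 4·12
  ... = 52·(21) + 272·(-4)
So 52·(21) ≡ 4 (mod 272); multiply by 31: t ≡ 651 (mod 68).
Smallest nonnegative: t = 651 mod 68 = 39.

39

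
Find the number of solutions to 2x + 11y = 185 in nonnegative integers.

gcd(11, 2) = 1  (11 = 5×2 + 1, 2 = 2×1).
Back-substituting, 2×(-5) + 11×(1) = 1.
Scale by 185: one solution is (-925, 185). Reduce x mod 11: (10, 15).
General: x = 10 + 11t, y = 15 - 2t.
x ≥ 0 ⇒ t ≥ 0; y ≥ 0 ⇒ t ≤ 7. So t ∈ [0, 7]: 8 solutions.

8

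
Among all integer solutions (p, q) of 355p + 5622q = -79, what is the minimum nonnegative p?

269

gcd(5622, 355):
  5622 = 15×355 + 297
  355 = 1×297 + 58
  297 = 5×58 + 7
  58 = 8×7 + 2
  7 = 3×2 + 1
  2 = 2×1
so gcd(5622, 355) = 1.
1 divides -79, so solutions exist.
Back-substitute for Bézout coefficients:
  1 = 7 - 3×2
  ... = 355×(-2423) + 5622×(153)
Scale by -79/1 = -79: (p₀, q₀) = (191417, -12087).
General solution: p = 191417 + 5622t, q = -12087 - 355t for integer t.
p ≥ 0: smallest is 191417 mod 5622 = 269 (at t = -34), with q = -17.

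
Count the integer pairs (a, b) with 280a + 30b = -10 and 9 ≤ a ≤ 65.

19

gcd(280, 30):
  280 = 9*30 + 10
  30 = 3*10
so gcd(280, 30) = 10.
Back-substitute for Bézout coefficients:
  10 = 280 - 9*30
  ... = 280*(1) + 30*(-9)
Scale by -1: particular solution (-1, 9); reduce a mod 3: (2, -19).
General solution: a = 2 + 3t, b = -19 - 28t for integer t.
9 ≤ 2 + 3t ≤ 65 gives t ∈ [3, 21], which is 19 values.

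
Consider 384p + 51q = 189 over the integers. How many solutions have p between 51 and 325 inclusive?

16

gcd(384, 51):
  384 = 7×51 + 27
  51 = 1×27 + 24
  27 = 1×24 + 3
  24 = 8×3
so gcd(384, 51) = 3.
Back-substitute for Bézout coefficients:
  3 = 27 - 1×24
  ... = 384×(2) + 51×(-15)
Scale by 63: particular solution (126, -945); reduce p mod 17: (7, -49).
General solution: p = 7 + 17t, q = -49 - 128t for integer t.
51 ≤ 7 + 17t ≤ 325 gives t ∈ [3, 18], which is 16 values.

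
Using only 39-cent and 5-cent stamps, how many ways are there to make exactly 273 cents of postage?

Need nonnegative integers with 39j + 5k = 273.
gcd(39, 5) = 1, and 39·(-1) + 5·(8) = 1.
So (j₀, k₀) = (-273, 2184); general j = -273 + 5t, k = 2184 - 39t.
j ≥ 0 ⇒ t ≥ 55; k ≥ 0 ⇒ t ≤ 56. That's 2 values of t.

2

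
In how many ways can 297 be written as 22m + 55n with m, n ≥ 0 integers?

3

gcd(55, 22) = 11  (55 = 2×22 + 11, 22 = 2×11).
Back-substituting, 22×(-2) + 55×(1) = 11.
Scale by 27: one solution is (-54, 27). Reduce m mod 5: (1, 5).
General: m = 1 + 5t, n = 5 - 2t.
m ≥ 0 ⇒ t ≥ 0; n ≥ 0 ⇒ t ≤ 2. So t ∈ [0, 2]: 3 solutions.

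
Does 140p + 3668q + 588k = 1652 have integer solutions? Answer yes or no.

gcd(3668, 140) = 28.
gcd(28, 588) = 28.
28 divides 1652, so integer solutions exist.

yes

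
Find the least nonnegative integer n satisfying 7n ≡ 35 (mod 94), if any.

5

gcd(94, 7) = 1.
1 divides 35, so solutions exist.
By Bézout, 7*(27) + 94*(-2) = 1.
So 7*(27) ≡ 1 (mod 94); multiply by 35: n ≡ 945 (mod 94).
Smallest nonnegative: n = 945 mod 94 = 5.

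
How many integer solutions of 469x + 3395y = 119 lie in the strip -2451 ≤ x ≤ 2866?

11

gcd(3395, 469):
  3395 = 7*469 + 112
  469 = 4*112 + 21
  112 = 5*21 + 7
  21 = 3*7
so gcd(3395, 469) = 7.
Back-substitute for Bézout coefficients:
  7 = 112 - 5*21
  ... = 469*(-152) + 3395*(21)
Scale by 17: particular solution (-2584, 357); reduce x mod 485: (326, -45).
General solution: x = 326 + 485t, y = -45 - 67t for integer t.
-2451 ≤ 326 + 485t ≤ 2866 gives t ∈ [-5, 5], which is 11 values.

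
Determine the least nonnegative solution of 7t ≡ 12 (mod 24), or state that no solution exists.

gcd(24, 7) = 1.
1 divides 12, so solutions exist.
By Bézout, 7×(7) + 24×(-2) = 1.
So 7×(7) ≡ 1 (mod 24); multiply by 12: t ≡ 84 (mod 24).
Smallest nonnegative: t = 84 mod 24 = 12.

12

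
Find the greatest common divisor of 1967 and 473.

gcd(1967, 473):
  1967 = 4·473 + 75
  473 = 6·75 + 23
  75 = 3·23 + 6
  23 = 3·6 + 5
  6 = 1·5 + 1
  5 = 5·1
so gcd(1967, 473) = 1.

1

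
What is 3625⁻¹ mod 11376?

gcd(11376, 3625) = 1.
By Bézout, 3625×(-5495) + 11376×(1751) = 1.
So 3625×-5495 ≡ 1 (mod 11376), and -5495 mod 11376 = 5881.

5881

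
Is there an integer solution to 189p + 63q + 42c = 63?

yes

gcd(189, 63) = 63.
gcd(63, 42) = 21.
21 divides 63, so integer solutions exist.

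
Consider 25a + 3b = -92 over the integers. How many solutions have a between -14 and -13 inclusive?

1

gcd(25, 3) = 1  (25 = 8*3 + 1, 3 = 3*1).
Back-substituting, 25*(1) + 3*(-8) = 1.
Scale by -92: particular solution (-92, 736); reduce a mod 3: (1, -39).
General solution: a = 1 + 3t, b = -39 - 25t for integer t.
-14 ≤ 1 + 3t ≤ -13 gives t ∈ [-5, -5], which is 1 value.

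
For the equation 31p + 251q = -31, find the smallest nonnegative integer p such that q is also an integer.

250

gcd(251, 31) = 1  (251 = 8*31 + 3, 31 = 10*3 + 1, 3 = 3*1).
1 divides -31, so solutions exist.
Back-substituting, 31*(81) + 251*(-10) = 1.
Scale by -31/1 = -31: (p₀, q₀) = (-2511, 310).
General solution: p = -2511 + 251t, q = 310 - 31t for integer t.
p ≥ 0: smallest is -2511 mod 251 = 250 (at t = 11), with q = -31.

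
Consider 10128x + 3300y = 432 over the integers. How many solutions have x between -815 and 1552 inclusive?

8

gcd(10128, 3300) = 12  (10128 = 3×3300 + 228, 3300 = 14×228 + 108, 228 = 2×108 + 12, 108 = 9×12).
Back-substituting, 10128×(29) + 3300×(-89) = 12.
Scale by 36: particular solution (1044, -3204); reduce x mod 275: (219, -672).
General solution: x = 219 + 275t, y = -672 - 844t for integer t.
-815 ≤ 219 + 275t ≤ 1552 gives t ∈ [-3, 4], which is 8 values.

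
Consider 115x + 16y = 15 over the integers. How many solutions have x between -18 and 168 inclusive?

12

gcd(115, 16) = 1  (115 = 7×16 + 3, 16 = 5×3 + 1, 3 = 3×1).
Back-substituting, 115×(-5) + 16×(36) = 1.
Scale by 15: particular solution (-75, 540); reduce x mod 16: (5, -35).
General solution: x = 5 + 16t, y = -35 - 115t for integer t.
-18 ≤ 5 + 16t ≤ 168 gives t ∈ [-1, 10], which is 12 values.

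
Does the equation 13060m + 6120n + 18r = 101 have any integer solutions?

no

gcd(13060, 6120) = 20  (13060 = 2·6120 + 820, 6120 = 7·820 + 380, 820 = 2·380 + 60, 380 = 6·60 + 20, 60 = 3·20).
gcd(20, 18) = 2.
2 does not divide 101 (remainder 1), so no integer solutions.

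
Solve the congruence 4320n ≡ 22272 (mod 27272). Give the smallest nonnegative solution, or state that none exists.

1293

gcd(27272, 4320) = 8.
8 divides 22272, so solutions exist.
By Bézout, 4320*(827) + 27272*(-131) = 8.
So 4320*(827) ≡ 8 (mod 27272); multiply by 2784: n ≡ 2302368 (mod 3409).
Smallest nonnegative: n = 2302368 mod 3409 = 1293.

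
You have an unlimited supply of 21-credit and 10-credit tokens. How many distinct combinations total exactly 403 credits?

Need nonnegative integers with 21j + 10k = 403.
gcd(21, 10) = 1, and 21·(1) + 10·(-2) = 1.
So (j₀, k₀) = (403, -806); general j = 403 + 10t, k = -806 - 21t.
j ≥ 0 ⇒ t ≥ -40; k ≥ 0 ⇒ t ≤ -39. That's 2 values of t.

2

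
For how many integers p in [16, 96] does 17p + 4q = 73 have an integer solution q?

20

gcd(17, 4):
  17 = 4*4 + 1
  4 = 4*1
so gcd(17, 4) = 1.
Back-substitute for Bézout coefficients:
  1 = 17 - 4*4
  ... = 17*(1) + 4*(-4)
Scale by 73: particular solution (73, -292); reduce p mod 4: (1, 14).
General solution: p = 1 + 4t, q = 14 - 17t for integer t.
16 ≤ 1 + 4t ≤ 96 gives t ∈ [4, 23], which is 20 values.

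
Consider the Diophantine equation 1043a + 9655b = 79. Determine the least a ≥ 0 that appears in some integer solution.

gcd(9655, 1043):
  9655 = 9×1043 + 268
  1043 = 3×268 + 239
  268 = 1×239 + 29
  239 = 8×29 + 7
  29 = 4×7 + 1
  7 = 7×1
so gcd(9655, 1043) = 1.
1 divides 79, so solutions exist.
Back-substitute for Bézout coefficients:
  1 = 29 - 4×7
  ... = 1043×(-1333) + 9655×(144)
Scale by 79/1 = 79: (a₀, b₀) = (-105307, 11376).
General solution: a = -105307 + 9655t, b = 11376 - 1043t for integer t.
a ≥ 0: smallest is -105307 mod 9655 = 898 (at t = 11), with b = -97.

898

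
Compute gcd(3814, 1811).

1

gcd(3814, 1811):
  3814 = 2×1811 + 192
  1811 = 9×192 + 83
  192 = 2×83 + 26
  83 = 3×26 + 5
  26 = 5×5 + 1
  5 = 5×1
so gcd(3814, 1811) = 1.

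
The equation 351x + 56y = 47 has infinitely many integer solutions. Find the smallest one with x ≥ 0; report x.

gcd(351, 56) = 1.
1 divides 47, so solutions exist.
By Bézout, 351*(15) + 56*(-94) = 1.
Scale by 47/1 = 47: (x₀, y₀) = (705, -4418).
General solution: x = 705 + 56t, y = -4418 - 351t for integer t.
x ≥ 0: smallest is 705 mod 56 = 33 (at t = -12), with y = -206.

33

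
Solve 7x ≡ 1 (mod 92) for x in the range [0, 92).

gcd(92, 7) = 1  (92 = 13·7 + 1, 7 = 7·1).
Back-substituting, 7·(-13) + 92·(1) = 1.
So 7·-13 ≡ 1 (mod 92), and -13 mod 92 = 79.

79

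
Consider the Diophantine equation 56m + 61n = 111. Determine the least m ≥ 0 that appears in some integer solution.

gcd(61, 56):
  61 = 1*56 + 5
  56 = 11*5 + 1
  5 = 5*1
so gcd(61, 56) = 1.
1 divides 111, so solutions exist.
Back-substitute for Bézout coefficients:
  1 = 56 - 11*5
  ... = 56*(12) + 61*(-11)
Scale by 111/1 = 111: (m₀, n₀) = (1332, -1221).
General solution: m = 1332 + 61t, n = -1221 - 56t for integer t.
m ≥ 0: smallest is 1332 mod 61 = 51 (at t = -21), with n = -45.

51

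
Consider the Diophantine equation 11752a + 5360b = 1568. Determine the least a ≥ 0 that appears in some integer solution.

604

gcd(11752, 5360) = 8  (11752 = 2*5360 + 1032, 5360 = 5*1032 + 200, 1032 = 5*200 + 32, 200 = 6*32 + 8, 32 = 4*8).
8 divides 1568, so solutions exist.
Back-substituting, 11752*(-161) + 5360*(353) = 8.
Scale by 1568/8 = 196: (a₀, b₀) = (-31556, 69188).
General solution: a = -31556 + 670t, b = 69188 - 1469t for integer t.
a ≥ 0: smallest is -31556 mod 670 = 604 (at t = 48), with b = -1324.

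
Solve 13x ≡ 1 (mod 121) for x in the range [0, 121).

28

gcd(121, 13) = 1.
By Bézout, 13×(28) + 121×(-3) = 1.
So 13×28 ≡ 1 (mod 121), and 28 mod 121 = 28.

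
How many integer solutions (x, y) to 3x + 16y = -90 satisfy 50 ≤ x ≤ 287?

15

gcd(16, 3) = 1  (16 = 5*3 + 1, 3 = 3*1).
Back-substituting, 3*(-5) + 16*(1) = 1.
Scale by -90: particular solution (450, -90); reduce x mod 16: (2, -6).
General solution: x = 2 + 16t, y = -6 - 3t for integer t.
50 ≤ 2 + 16t ≤ 287 gives t ∈ [3, 17], which is 15 values.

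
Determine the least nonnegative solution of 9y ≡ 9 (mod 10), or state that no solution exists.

1

gcd(10, 9) = 1  (10 = 1*9 + 1, 9 = 9*1).
1 divides 9, so solutions exist.
Back-substituting, 9*(-1) + 10*(1) = 1.
So 9*(-1) ≡ 1 (mod 10); multiply by 9: y ≡ -9 (mod 10).
Smallest nonnegative: y = -9 mod 10 = 1.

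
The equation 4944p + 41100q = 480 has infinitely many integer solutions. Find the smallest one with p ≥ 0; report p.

2095

gcd(41100, 4944):
  41100 = 8*4944 + 1548
  4944 = 3*1548 + 300
  1548 = 5*300 + 48
  300 = 6*48 + 12
  48 = 4*12
so gcd(41100, 4944) = 12.
12 divides 480, so solutions exist.
Back-substitute for Bézout coefficients:
  12 = 300 - 6*48
  ... = 4944*(823) + 41100*(-99)
Scale by 480/12 = 40: (p₀, q₀) = (32920, -3960).
General solution: p = 32920 + 3425t, q = -3960 - 412t for integer t.
p ≥ 0: smallest is 32920 mod 3425 = 2095 (at t = -9), with q = -252.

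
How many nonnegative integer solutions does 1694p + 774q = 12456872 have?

gcd(1694, 774) = 2  (1694 = 2*774 + 146, 774 = 5*146 + 44, 146 = 3*44 + 14, 44 = 3*14 + 2, 14 = 7*2).
Back-substituting, 1694*(-53) + 774*(116) = 2.
Scale by 6228436: one solution is (-330107108, 722498576). Reduce p mod 387: (22, 16046).
General: p = 22 + 387t, q = 16046 - 847t.
p ≥ 0 ⇒ t ≥ 0; q ≥ 0 ⇒ t ≤ 18. So t ∈ [0, 18]: 19 solutions.

19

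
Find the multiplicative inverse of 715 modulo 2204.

gcd(2204, 715) = 1  (2204 = 3*715 + 59, 715 = 12*59 + 7, 59 = 8*7 + 3, 7 = 2*3 + 1, 3 = 3*1).
Back-substituting, 715*(635) + 2204*(-206) = 1.
So 715*635 ≡ 1 (mod 2204), and 635 mod 2204 = 635.

635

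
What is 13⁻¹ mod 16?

5

gcd(16, 13):
  16 = 1·13 + 3
  13 = 4·3 + 1
  3 = 3·1
so gcd(16, 13) = 1.
Back-substitute for Bézout coefficients:
  1 = 13 - 4·3
  ... = 13·(5) + 16·(-4)
So 13·5 ≡ 1 (mod 16), and 5 mod 16 = 5.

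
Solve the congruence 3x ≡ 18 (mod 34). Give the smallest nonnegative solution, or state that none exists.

gcd(34, 3) = 1.
1 divides 18, so solutions exist.
By Bézout, 3·(-11) + 34·(1) = 1.
So 3·(-11) ≡ 1 (mod 34); multiply by 18: x ≡ -198 (mod 34).
Smallest nonnegative: x = -198 mod 34 = 6.

6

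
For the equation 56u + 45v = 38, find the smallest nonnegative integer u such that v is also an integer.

28

gcd(56, 45) = 1.
1 divides 38, so solutions exist.
By Bézout, 56*(-4) + 45*(5) = 1.
Scale by 38/1 = 38: (u₀, v₀) = (-152, 190).
General solution: u = -152 + 45t, v = 190 - 56t for integer t.
u ≥ 0: smallest is -152 mod 45 = 28 (at t = 4), with v = -34.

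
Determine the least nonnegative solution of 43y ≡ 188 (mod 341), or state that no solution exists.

274

gcd(341, 43):
  341 = 7·43 + 40
  43 = 1·40 + 3
  40 = 13·3 + 1
  3 = 3·1
so gcd(341, 43) = 1.
1 divides 188, so solutions exist.
Back-substitute for Bézout coefficients:
  1 = 40 - 13·3
  ... = 43·(-111) + 341·(14)
So 43·(-111) ≡ 1 (mod 341); multiply by 188: y ≡ -20868 (mod 341).
Smallest nonnegative: y = -20868 mod 341 = 274.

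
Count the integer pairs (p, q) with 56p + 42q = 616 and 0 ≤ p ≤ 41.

14

gcd(56, 42) = 14  (56 = 1*42 + 14, 42 = 3*14).
Back-substituting, 56*(1) + 42*(-1) = 14.
Scale by 44: particular solution (44, -44); reduce p mod 3: (2, 12).
General solution: p = 2 + 3t, q = 12 - 4t for integer t.
0 ≤ 2 + 3t ≤ 41 gives t ∈ [0, 13], which is 14 values.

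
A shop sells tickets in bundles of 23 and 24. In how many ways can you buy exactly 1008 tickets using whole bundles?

2

Need nonnegative integers with 23j + 24k = 1008.
gcd(23, 24) = 1, and 23·(-1) + 24·(1) = 1.
So (j₀, k₀) = (-1008, 1008); general j = -1008 + 24t, k = 1008 - 23t.
j ≥ 0 ⇒ t ≥ 42; k ≥ 0 ⇒ t ≤ 43. That's 2 values of t.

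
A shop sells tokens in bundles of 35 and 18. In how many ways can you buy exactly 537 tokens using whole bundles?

1

Need nonnegative integers with 35j + 18k = 537.
gcd(35, 18) = 1, and 35·(-1) + 18·(2) = 1.
So (j₀, k₀) = (-537, 1074); general j = -537 + 18t, k = 1074 - 35t.
j ≥ 0 ⇒ t ≥ 30; k ≥ 0 ⇒ t ≤ 30. That's 1 value of t.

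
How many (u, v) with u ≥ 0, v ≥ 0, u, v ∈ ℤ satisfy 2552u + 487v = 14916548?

12

gcd(2552, 487) = 1.
By Bézout, 2552*(-154) + 487*(807) = 1.
One solution: (414, 28460).
General: u = 414 + 487t, v = 28460 - 2552t.
u ≥ 0 ⇒ t ≥ 0; v ≥ 0 ⇒ t ≤ 11. So t ∈ [0, 11]: 12 solutions.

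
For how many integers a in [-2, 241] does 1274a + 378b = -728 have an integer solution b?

gcd(1274, 378) = 14.
By Bézout, 1274*(-8) + 378*(27) = 14.
Particular solution: (11, -39).
General solution: a = 11 + 27t, b = -39 - 91t for integer t.
-2 ≤ 11 + 27t ≤ 241 gives t ∈ [0, 8], which is 9 values.

9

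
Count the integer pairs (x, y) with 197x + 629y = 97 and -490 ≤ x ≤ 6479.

gcd(629, 197) = 1.
By Bézout, 197·(182) + 629·(-57) = 1.
Particular solution: (42, -13).
General solution: x = 42 + 629t, y = -13 - 197t for integer t.
-490 ≤ 42 + 629t ≤ 6479 gives t ∈ [0, 10], which is 11 values.

11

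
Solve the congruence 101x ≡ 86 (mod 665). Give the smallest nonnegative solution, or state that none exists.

521

gcd(665, 101) = 1  (665 = 6·101 + 59, 101 = 1·59 + 42, 59 = 1·42 + 17, 42 = 2·17 + 8, 17 = 2·8 + 1, 8 = 8·1).
1 divides 86, so solutions exist.
Back-substituting, 101·(-79) + 665·(12) = 1.
So 101·(-79) ≡ 1 (mod 665); multiply by 86: x ≡ -6794 (mod 665).
Smallest nonnegative: x = -6794 mod 665 = 521.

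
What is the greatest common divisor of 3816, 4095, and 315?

9

gcd(4095, 3816):
  4095 = 1·3816 + 279
  3816 = 13·279 + 189
  279 = 1·189 + 90
  189 = 2·90 + 9
  90 = 10·9
so gcd(4095, 3816) = 9.
gcd(9, 315) = 9.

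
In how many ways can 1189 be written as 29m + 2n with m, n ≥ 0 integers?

21

gcd(29, 2):
  29 = 14·2 + 1
  2 = 2·1
so gcd(29, 2) = 1.
Back-substitute for Bézout coefficients:
  1 = 29 - 14·2
  ... = 29·(1) + 2·(-14)
Scale by 1189: one solution is (1189, -16646). Reduce m mod 2: (1, 580).
General: m = 1 + 2t, n = 580 - 29t.
m ≥ 0 ⇒ t ≥ 0; n ≥ 0 ⇒ t ≤ 20. So t ∈ [0, 20]: 21 solutions.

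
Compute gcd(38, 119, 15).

1

gcd(119, 38) = 1  (119 = 3·38 + 5, 38 = 7·5 + 3, 5 = 1·3 + 2, 3 = 1·2 + 1, 2 = 2·1).
gcd(1, 15) = 1.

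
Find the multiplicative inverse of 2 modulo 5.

3

gcd(5, 2) = 1.
By Bézout, 2*(-2) + 5*(1) = 1.
So 2*-2 ≡ 1 (mod 5), and -2 mod 5 = 3.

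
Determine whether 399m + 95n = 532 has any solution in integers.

gcd(399, 95) = 19  (399 = 4*95 + 19, 95 = 5*19).
19 divides 532, so integer solutions exist.

yes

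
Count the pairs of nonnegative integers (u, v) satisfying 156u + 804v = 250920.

gcd(804, 156):
  804 = 5*156 + 24
  156 = 6*24 + 12
  24 = 2*12
so gcd(804, 156) = 12.
Back-substitute for Bézout coefficients:
  12 = 156 - 6*24
  ... = 156*(31) + 804*(-6)
Scale by 20910: one solution is (648210, -125460). Reduce u mod 67: (52, 302).
General: u = 52 + 67t, v = 302 - 13t.
u ≥ 0 ⇒ t ≥ 0; v ≥ 0 ⇒ t ≤ 23. So t ∈ [0, 23]: 24 solutions.

24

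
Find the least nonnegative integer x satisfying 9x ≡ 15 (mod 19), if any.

gcd(19, 9) = 1  (19 = 2·9 + 1, 9 = 9·1).
1 divides 15, so solutions exist.
Back-substituting, 9·(-2) + 19·(1) = 1.
So 9·(-2) ≡ 1 (mod 19); multiply by 15: x ≡ -30 (mod 19).
Smallest nonnegative: x = -30 mod 19 = 8.

8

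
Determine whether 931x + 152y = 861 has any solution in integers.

no

gcd(931, 152):
  931 = 6·152 + 19
  152 = 8·19
so gcd(931, 152) = 19.
19 does not divide 861 (remainder 6), so no integer solutions.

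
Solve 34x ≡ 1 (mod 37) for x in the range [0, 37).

12

gcd(37, 34) = 1.
By Bézout, 34×(12) + 37×(-11) = 1.
So 34×12 ≡ 1 (mod 37), and 12 mod 37 = 12.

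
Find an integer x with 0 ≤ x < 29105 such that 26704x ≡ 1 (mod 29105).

25529

gcd(29105, 26704) = 1  (29105 = 1·26704 + 2401, 26704 = 11·2401 + 293, 2401 = 8·293 + 57, 293 = 5·57 + 8, 57 = 7·8 + 1, 8 = 8·1).
Back-substituting, 26704·(-3576) + 29105·(3281) = 1.
So 26704·-3576 ≡ 1 (mod 29105), and -3576 mod 29105 = 25529.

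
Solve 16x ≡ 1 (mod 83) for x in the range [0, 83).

gcd(83, 16) = 1.
By Bézout, 16*(26) + 83*(-5) = 1.
So 16*26 ≡ 1 (mod 83), and 26 mod 83 = 26.

26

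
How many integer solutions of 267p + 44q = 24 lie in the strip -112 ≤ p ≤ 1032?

26

gcd(267, 44) = 1  (267 = 6*44 + 3, 44 = 14*3 + 2, 3 = 1*2 + 1, 2 = 2*1).
Back-substituting, 267*(15) + 44*(-91) = 1.
Scale by 24: particular solution (360, -2184); reduce p mod 44: (8, -48).
General solution: p = 8 + 44t, q = -48 - 267t for integer t.
-112 ≤ 8 + 44t ≤ 1032 gives t ∈ [-2, 23], which is 26 values.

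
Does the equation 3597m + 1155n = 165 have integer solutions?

gcd(3597, 1155):
  3597 = 3×1155 + 132
  1155 = 8×132 + 99
  132 = 1×99 + 33
  99 = 3×33
so gcd(3597, 1155) = 33.
33 divides 165, so integer solutions exist.

yes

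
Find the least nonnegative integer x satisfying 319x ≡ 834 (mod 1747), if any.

961

gcd(1747, 319) = 1.
1 divides 834, so solutions exist.
By Bézout, 319×(816) + 1747×(-149) = 1.
So 319×(816) ≡ 1 (mod 1747); multiply by 834: x ≡ 680544 (mod 1747).
Smallest nonnegative: x = 680544 mod 1747 = 961.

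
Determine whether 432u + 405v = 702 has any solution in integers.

gcd(432, 405) = 27  (432 = 1·405 + 27, 405 = 15·27).
27 divides 702, so integer solutions exist.

yes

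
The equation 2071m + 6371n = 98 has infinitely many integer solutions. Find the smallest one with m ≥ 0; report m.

gcd(6371, 2071) = 1.
1 divides 98, so solutions exist.
By Bézout, 2071*(-2621) + 6371*(852) = 1.
Scale by 98/1 = 98: (m₀, n₀) = (-256858, 83496).
General solution: m = -256858 + 6371t, n = 83496 - 2071t for integer t.
m ≥ 0: smallest is -256858 mod 6371 = 4353 (at t = 41), with n = -1415.

4353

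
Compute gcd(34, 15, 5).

1

gcd(34, 15) = 1  (34 = 2·15 + 4, 15 = 3·4 + 3, 4 = 1·3 + 1, 3 = 3·1).
gcd(1, 5) = 1.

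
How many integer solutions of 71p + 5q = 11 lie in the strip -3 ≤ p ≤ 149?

30

gcd(71, 5) = 1  (71 = 14·5 + 1, 5 = 5·1).
Back-substituting, 71·(1) + 5·(-14) = 1.
Scale by 11: particular solution (11, -154); reduce p mod 5: (1, -12).
General solution: p = 1 + 5t, q = -12 - 71t for integer t.
-3 ≤ 1 + 5t ≤ 149 gives t ∈ [0, 29], which is 30 values.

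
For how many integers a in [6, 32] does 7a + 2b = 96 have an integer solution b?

14

gcd(7, 2) = 1.
By Bézout, 7×(1) + 2×(-3) = 1.
Particular solution: (0, 48).
General solution: a = 0 + 2t, b = 48 - 7t for integer t.
6 ≤ 0 + 2t ≤ 32 gives t ∈ [3, 16], which is 14 values.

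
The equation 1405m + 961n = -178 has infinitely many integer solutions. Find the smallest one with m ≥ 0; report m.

gcd(1405, 961):
  1405 = 1*961 + 444
  961 = 2*444 + 73
  444 = 6*73 + 6
  73 = 12*6 + 1
  6 = 6*1
so gcd(1405, 961) = 1.
1 divides -178, so solutions exist.
Back-substitute for Bézout coefficients:
  1 = 73 - 12*6
  ... = 1405*(-158) + 961*(231)
Scale by -178/1 = -178: (m₀, n₀) = (28124, -41118).
General solution: m = 28124 + 961t, n = -41118 - 1405t for integer t.
m ≥ 0: smallest is 28124 mod 961 = 255 (at t = -29), with n = -373.

255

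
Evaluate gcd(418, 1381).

gcd(1381, 418):
  1381 = 3×418 + 127
  418 = 3×127 + 37
  127 = 3×37 + 16
  37 = 2×16 + 5
  16 = 3×5 + 1
  5 = 5×1
so gcd(1381, 418) = 1.

1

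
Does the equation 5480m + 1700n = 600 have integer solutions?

gcd(5480, 1700):
  5480 = 3·1700 + 380
  1700 = 4·380 + 180
  380 = 2·180 + 20
  180 = 9·20
so gcd(5480, 1700) = 20.
20 divides 600, so integer solutions exist.

yes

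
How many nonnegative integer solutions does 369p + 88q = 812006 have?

25

gcd(369, 88):
  369 = 4*88 + 17
  88 = 5*17 + 3
  17 = 5*3 + 2
  3 = 1*2 + 1
  2 = 2*1
so gcd(369, 88) = 1.
Back-substitute for Bézout coefficients:
  1 = 3 - 1*2
  ... = 369*(-31) + 88*(130)
Scale by 812006: one solution is (-25172186, 105560780). Reduce p mod 88: (38, 9068).
General: p = 38 + 88t, q = 9068 - 369t.
p ≥ 0 ⇒ t ≥ 0; q ≥ 0 ⇒ t ≤ 24. So t ∈ [0, 24]: 25 solutions.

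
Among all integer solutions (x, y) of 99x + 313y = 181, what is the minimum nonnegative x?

103

gcd(313, 99):
  313 = 3*99 + 16
  99 = 6*16 + 3
  16 = 5*3 + 1
  3 = 3*1
so gcd(313, 99) = 1.
1 divides 181, so solutions exist.
Back-substitute for Bézout coefficients:
  1 = 16 - 5*3
  ... = 99*(-98) + 313*(31)
Scale by 181/1 = 181: (x₀, y₀) = (-17738, 5611).
General solution: x = -17738 + 313t, y = 5611 - 99t for integer t.
x ≥ 0: smallest is -17738 mod 313 = 103 (at t = 57), with y = -32.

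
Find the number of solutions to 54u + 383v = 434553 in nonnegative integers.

21

gcd(383, 54):
  383 = 7·54 + 5
  54 = 10·5 + 4
  5 = 1·4 + 1
  4 = 4·1
so gcd(383, 54) = 1.
Back-substitute for Bézout coefficients:
  1 = 5 - 1·4
  ... = 54·(-78) + 383·(11)
Scale by 434553: one solution is (-33895134, 4780083). Reduce u mod 383: (366, 1083).
General: u = 366 + 383t, v = 1083 - 54t.
u ≥ 0 ⇒ t ≥ 0; v ≥ 0 ⇒ t ≤ 20. So t ∈ [0, 20]: 21 solutions.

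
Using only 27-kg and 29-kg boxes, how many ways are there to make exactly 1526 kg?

2

Need nonnegative integers with 27j + 29k = 1526.
gcd(27, 29) = 1, and 27·(14) + 29·(-13) = 1.
So (j₀, k₀) = (21364, -19838); general j = 21364 + 29t, k = -19838 - 27t.
j ≥ 0 ⇒ t ≥ -736; k ≥ 0 ⇒ t ≤ -735. That's 2 values of t.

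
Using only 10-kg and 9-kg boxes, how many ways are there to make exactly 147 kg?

2

Need nonnegative integers with 10j + 9k = 147.
gcd(10, 9) = 1, and 10·(1) + 9·(-1) = 1.
So (j₀, k₀) = (147, -147); general j = 147 + 9t, k = -147 - 10t.
j ≥ 0 ⇒ t ≥ -16; k ≥ 0 ⇒ t ≤ -15. That's 2 values of t.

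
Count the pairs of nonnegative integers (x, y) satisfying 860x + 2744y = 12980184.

22

gcd(2744, 860):
  2744 = 3*860 + 164
  860 = 5*164 + 40
  164 = 4*40 + 4
  40 = 10*4
so gcd(2744, 860) = 4.
Back-substitute for Bézout coefficients:
  4 = 164 - 4*40
  ... = 860*(-67) + 2744*(21)
Scale by 3245046: one solution is (-217418082, 68145966). Reduce x mod 686: (14, 4726).
General: x = 14 + 686t, y = 4726 - 215t.
x ≥ 0 ⇒ t ≥ 0; y ≥ 0 ⇒ t ≤ 21. So t ∈ [0, 21]: 22 solutions.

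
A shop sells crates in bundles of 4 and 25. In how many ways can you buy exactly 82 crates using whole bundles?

Need nonnegative integers with 4j + 25k = 82.
gcd(4, 25) = 1, and 4·(-6) + 25·(1) = 1.
So (j₀, k₀) = (-492, 82); general j = -492 + 25t, k = 82 - 4t.
j ≥ 0 ⇒ t ≥ 20; k ≥ 0 ⇒ t ≤ 20. That's 1 value of t.

1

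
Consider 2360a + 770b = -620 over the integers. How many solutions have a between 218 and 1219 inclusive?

13

gcd(2360, 770) = 10  (2360 = 3×770 + 50, 770 = 15×50 + 20, 50 = 2×20 + 10, 20 = 2×10).
Back-substituting, 2360×(31) + 770×(-95) = 10.
Scale by -62: particular solution (-1922, 5890); reduce a mod 77: (3, -10).
General solution: a = 3 + 77t, b = -10 - 236t for integer t.
218 ≤ 3 + 77t ≤ 1219 gives t ∈ [3, 15], which is 13 values.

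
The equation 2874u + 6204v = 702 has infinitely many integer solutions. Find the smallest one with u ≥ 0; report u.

gcd(6204, 2874):
  6204 = 2×2874 + 456
  2874 = 6×456 + 138
  456 = 3×138 + 42
  138 = 3×42 + 12
  42 = 3×12 + 6
  12 = 2×6
so gcd(6204, 2874) = 6.
6 divides 702, so solutions exist.
Back-substitute for Bézout coefficients:
  6 = 42 - 3×12
  ... = 2874×(-449) + 6204×(208)
Scale by 702/6 = 117: (u₀, v₀) = (-52533, 24336).
General solution: u = -52533 + 1034t, v = 24336 - 479t for integer t.
u ≥ 0: smallest is -52533 mod 1034 = 201 (at t = 51), with v = -93.

201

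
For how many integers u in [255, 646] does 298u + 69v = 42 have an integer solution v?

5

gcd(298, 69) = 1  (298 = 4×69 + 22, 69 = 3×22 + 3, 22 = 7×3 + 1, 3 = 3×1).
Back-substituting, 298×(22) + 69×(-95) = 1.
Scale by 42: particular solution (924, -3990); reduce u mod 69: (27, -116).
General solution: u = 27 + 69t, v = -116 - 298t for integer t.
255 ≤ 27 + 69t ≤ 646 gives t ∈ [4, 8], which is 5 values.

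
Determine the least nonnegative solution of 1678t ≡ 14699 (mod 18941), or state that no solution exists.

14920

gcd(18941, 1678):
  18941 = 11·1678 + 483
  1678 = 3·483 + 229
  483 = 2·229 + 25
  229 = 9·25 + 4
  25 = 6·4 + 1
  4 = 4·1
so gcd(18941, 1678) = 1.
1 divides 14699, so solutions exist.
Back-substitute for Bézout coefficients:
  1 = 25 - 6·4
  ... = 1678·(-4549) + 18941·(403)
So 1678·(-4549) ≡ 1 (mod 18941); multiply by 14699: t ≡ -66865751 (mod 18941).
Smallest nonnegative: t = -66865751 mod 18941 = 14920.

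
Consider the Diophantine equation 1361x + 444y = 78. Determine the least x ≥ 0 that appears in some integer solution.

gcd(1361, 444):
  1361 = 3·444 + 29
  444 = 15·29 + 9
  29 = 3·9 + 2
  9 = 4·2 + 1
  2 = 2·1
so gcd(1361, 444) = 1.
1 divides 78, so solutions exist.
Back-substitute for Bézout coefficients:
  1 = 9 - 4·2
  ... = 1361·(-199) + 444·(610)
Scale by 78/1 = 78: (x₀, y₀) = (-15522, 47580).
General solution: x = -15522 + 444t, y = 47580 - 1361t for integer t.
x ≥ 0: smallest is -15522 mod 444 = 18 (at t = 35), with y = -55.

18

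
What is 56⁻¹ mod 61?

gcd(61, 56) = 1.
By Bézout, 56*(12) + 61*(-11) = 1.
So 56*12 ≡ 1 (mod 61), and 12 mod 61 = 12.

12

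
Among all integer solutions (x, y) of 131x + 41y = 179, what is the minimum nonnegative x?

gcd(131, 41) = 1.
1 divides 179, so solutions exist.
By Bézout, 131*(-5) + 41*(16) = 1.
Scale by 179/1 = 179: (x₀, y₀) = (-895, 2864).
General solution: x = -895 + 41t, y = 2864 - 131t for integer t.
x ≥ 0: smallest is -895 mod 41 = 7 (at t = 22), with y = -18.

7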